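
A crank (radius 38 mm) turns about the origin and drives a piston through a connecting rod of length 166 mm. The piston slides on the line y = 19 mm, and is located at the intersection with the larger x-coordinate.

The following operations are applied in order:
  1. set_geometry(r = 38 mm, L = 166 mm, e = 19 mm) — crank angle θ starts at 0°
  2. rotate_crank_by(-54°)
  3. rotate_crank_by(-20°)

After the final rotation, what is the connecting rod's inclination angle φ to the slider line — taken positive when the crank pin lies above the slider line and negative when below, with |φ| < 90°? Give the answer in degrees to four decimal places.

set_geometry: r = 38 mm, L = 166 mm, e = 19 mm; θ ← 0°
rotate_crank_by(-54°): θ ← 0° -54° = -54°
rotate_crank_by(-20°): θ ← -54° -20° = -74°
crank pin P = (r cos θ, r sin θ) = (10.474220, -36.527944)
h = r sin θ − e = -36.527944 − 19 = -55.527944
sin φ = h / L = -55.527944 / 166 = -0.33450569
φ = arcsin(-0.33450569) = -19.542482°

-19.5425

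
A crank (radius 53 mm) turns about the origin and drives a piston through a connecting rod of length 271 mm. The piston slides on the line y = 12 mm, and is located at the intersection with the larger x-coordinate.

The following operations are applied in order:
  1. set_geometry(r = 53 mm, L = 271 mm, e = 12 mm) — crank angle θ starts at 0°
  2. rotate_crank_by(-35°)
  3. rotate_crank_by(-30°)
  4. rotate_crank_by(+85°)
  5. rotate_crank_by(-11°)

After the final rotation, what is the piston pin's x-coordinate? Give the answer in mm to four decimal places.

323.3221

set_geometry: r = 53 mm, L = 271 mm, e = 12 mm; θ ← 0°
rotate_crank_by(-35°): θ ← 0° -35° = -35°
rotate_crank_by(-30°): θ ← -35° -30° = -65°
rotate_crank_by(+85°): θ ← -65° +85° = 20°
rotate_crank_by(-11°): θ ← 20° -11° = 9°
crank pin P = (r cos θ, r sin θ) = (52.347482, 8.291027)
h = r sin θ − e = 8.291027 − 12 = -3.708973
x = r cos θ + √(L² − h²) = 52.347482 + √(73441.0 − 13.7565) = 52.347482 + 270.974618 = 323.322100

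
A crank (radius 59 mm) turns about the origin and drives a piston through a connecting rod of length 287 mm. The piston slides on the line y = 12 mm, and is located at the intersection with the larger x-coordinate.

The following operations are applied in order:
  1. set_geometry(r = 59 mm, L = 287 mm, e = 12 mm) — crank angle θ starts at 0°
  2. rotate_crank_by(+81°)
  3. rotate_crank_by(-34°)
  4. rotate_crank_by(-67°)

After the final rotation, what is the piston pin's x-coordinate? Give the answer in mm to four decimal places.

set_geometry: r = 59 mm, L = 287 mm, e = 12 mm; θ ← 0°
rotate_crank_by(+81°): θ ← 0° +81° = 81°
rotate_crank_by(-34°): θ ← 81° -34° = 47°
rotate_crank_by(-67°): θ ← 47° -67° = -20°
crank pin P = (r cos θ, r sin θ) = (55.441865, -20.179188)
h = r sin θ − e = -20.179188 − 12 = -32.179188
x = r cos θ + √(L² − h²) = 55.441865 + √(82369.0 − 1035.5002) = 55.441865 + 285.190287 = 340.632152

340.6322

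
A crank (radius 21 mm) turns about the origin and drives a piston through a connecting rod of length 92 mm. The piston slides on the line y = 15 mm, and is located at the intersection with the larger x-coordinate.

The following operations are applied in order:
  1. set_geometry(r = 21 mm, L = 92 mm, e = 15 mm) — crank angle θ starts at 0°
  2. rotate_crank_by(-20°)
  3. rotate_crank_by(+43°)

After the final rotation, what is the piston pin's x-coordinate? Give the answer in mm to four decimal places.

111.0794

set_geometry: r = 21 mm, L = 92 mm, e = 15 mm; θ ← 0°
rotate_crank_by(-20°): θ ← 0° -20° = -20°
rotate_crank_by(+43°): θ ← -20° +43° = 23°
crank pin P = (r cos θ, r sin θ) = (19.330602, 8.205354)
h = r sin θ − e = 8.205354 − 15 = -6.794646
x = r cos θ + √(L² − h²) = 19.330602 + √(8464.0 − 46.1672) = 19.330602 + 91.748748 = 111.079350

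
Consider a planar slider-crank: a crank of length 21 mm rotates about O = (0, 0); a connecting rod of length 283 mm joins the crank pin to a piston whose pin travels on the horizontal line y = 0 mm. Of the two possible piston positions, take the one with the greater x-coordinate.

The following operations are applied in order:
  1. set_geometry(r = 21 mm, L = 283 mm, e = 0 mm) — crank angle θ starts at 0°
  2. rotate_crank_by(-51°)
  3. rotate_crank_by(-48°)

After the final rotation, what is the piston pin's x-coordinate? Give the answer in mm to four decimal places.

278.9538

set_geometry: r = 21 mm, L = 283 mm, e = 0 mm; θ ← 0°
rotate_crank_by(-51°): θ ← 0° -51° = -51°
rotate_crank_by(-48°): θ ← -51° -48° = -99°
crank pin P = (r cos θ, r sin θ) = (-3.285124, -20.741455)
h = r sin θ − e = -20.741455 − 0 = -20.741455
x = r cos θ + √(L² − h²) = -3.285124 + √(80089.0 − 430.2080) = -3.285124 + 282.238892 = 278.953768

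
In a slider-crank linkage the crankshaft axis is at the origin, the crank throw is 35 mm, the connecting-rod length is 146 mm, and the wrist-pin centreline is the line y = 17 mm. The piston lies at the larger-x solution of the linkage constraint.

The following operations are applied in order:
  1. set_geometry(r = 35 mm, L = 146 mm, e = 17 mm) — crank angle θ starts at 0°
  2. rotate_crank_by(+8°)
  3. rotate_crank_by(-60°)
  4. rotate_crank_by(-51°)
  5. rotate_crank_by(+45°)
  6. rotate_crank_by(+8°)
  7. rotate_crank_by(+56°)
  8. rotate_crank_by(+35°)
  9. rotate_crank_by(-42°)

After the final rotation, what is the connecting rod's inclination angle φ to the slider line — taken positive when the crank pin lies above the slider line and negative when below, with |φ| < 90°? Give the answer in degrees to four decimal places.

set_geometry: r = 35 mm, L = 146 mm, e = 17 mm; θ ← 0°
rotate_crank_by(+8°): θ ← 0° +8° = 8°
rotate_crank_by(-60°): θ ← 8° -60° = -52°
rotate_crank_by(-51°): θ ← -52° -51° = -103°
rotate_crank_by(+45°): θ ← -103° +45° = -58°
rotate_crank_by(+8°): θ ← -58° +8° = -50°
rotate_crank_by(+56°): θ ← -50° +56° = 6°
rotate_crank_by(+35°): θ ← 6° +35° = 41°
rotate_crank_by(-42°): θ ← 41° -42° = -1°
crank pin P = (r cos θ, r sin θ) = (34.994669, -0.610834)
h = r sin θ − e = -0.610834 − 17 = -17.610834
sin φ = h / L = -17.610834 / 146 = -0.12062215
φ = arcsin(-0.12062215) = -6.928010°

-6.9280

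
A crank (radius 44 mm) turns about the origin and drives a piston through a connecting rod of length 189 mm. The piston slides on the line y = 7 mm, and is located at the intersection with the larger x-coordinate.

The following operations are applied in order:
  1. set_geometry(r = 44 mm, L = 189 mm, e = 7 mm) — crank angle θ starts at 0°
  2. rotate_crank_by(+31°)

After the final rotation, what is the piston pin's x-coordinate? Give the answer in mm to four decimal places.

set_geometry: r = 44 mm, L = 189 mm, e = 7 mm; θ ← 0°
rotate_crank_by(+31°): θ ← 0° +31° = 31°
crank pin P = (r cos θ, r sin θ) = (37.715361, 22.661675)
h = r sin θ − e = 22.661675 − 7 = 15.661675
x = r cos θ + √(L² − h²) = 37.715361 + √(35721.0 − 245.2881) = 37.715361 + 188.349972 = 226.065333

226.0653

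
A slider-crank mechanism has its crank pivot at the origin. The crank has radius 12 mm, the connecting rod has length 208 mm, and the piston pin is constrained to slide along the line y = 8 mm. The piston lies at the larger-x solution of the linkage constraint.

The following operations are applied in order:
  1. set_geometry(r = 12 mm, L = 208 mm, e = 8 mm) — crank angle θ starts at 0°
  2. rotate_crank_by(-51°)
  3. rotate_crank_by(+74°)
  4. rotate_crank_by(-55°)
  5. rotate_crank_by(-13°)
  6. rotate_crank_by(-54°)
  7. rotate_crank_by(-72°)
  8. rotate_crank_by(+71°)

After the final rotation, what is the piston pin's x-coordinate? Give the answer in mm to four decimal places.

set_geometry: r = 12 mm, L = 208 mm, e = 8 mm; θ ← 0°
rotate_crank_by(-51°): θ ← 0° -51° = -51°
rotate_crank_by(+74°): θ ← -51° +74° = 23°
rotate_crank_by(-55°): θ ← 23° -55° = -32°
rotate_crank_by(-13°): θ ← -32° -13° = -45°
rotate_crank_by(-54°): θ ← -45° -54° = -99°
rotate_crank_by(-72°): θ ← -99° -72° = -171°
rotate_crank_by(+71°): θ ← -171° +71° = -100°
crank pin P = (r cos θ, r sin θ) = (-2.083778, -11.817693)
h = r sin θ − e = -11.817693 − 8 = -19.817693
x = r cos θ + √(L² − h²) = -2.083778 + √(43264.0 − 392.7410) = -2.083778 + 207.053759 = 204.969981

204.9700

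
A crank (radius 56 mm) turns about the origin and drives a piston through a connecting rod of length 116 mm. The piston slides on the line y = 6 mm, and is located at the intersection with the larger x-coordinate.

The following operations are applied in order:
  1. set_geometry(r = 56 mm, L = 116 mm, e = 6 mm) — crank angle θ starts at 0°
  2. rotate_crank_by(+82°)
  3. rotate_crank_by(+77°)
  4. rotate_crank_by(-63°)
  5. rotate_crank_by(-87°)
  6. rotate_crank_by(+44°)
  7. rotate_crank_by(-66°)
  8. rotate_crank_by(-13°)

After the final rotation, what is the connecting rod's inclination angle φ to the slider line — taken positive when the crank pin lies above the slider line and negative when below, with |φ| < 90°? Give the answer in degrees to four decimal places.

-15.2690

set_geometry: r = 56 mm, L = 116 mm, e = 6 mm; θ ← 0°
rotate_crank_by(+82°): θ ← 0° +82° = 82°
rotate_crank_by(+77°): θ ← 82° +77° = 159°
rotate_crank_by(-63°): θ ← 159° -63° = 96°
rotate_crank_by(-87°): θ ← 96° -87° = 9°
rotate_crank_by(+44°): θ ← 9° +44° = 53°
rotate_crank_by(-66°): θ ← 53° -66° = -13°
rotate_crank_by(-13°): θ ← -13° -13° = -26°
crank pin P = (r cos θ, r sin θ) = (50.332467, -24.548784)
h = r sin θ − e = -24.548784 − 6 = -30.548784
sin φ = h / L = -30.548784 / 116 = -0.26335159
φ = arcsin(-0.26335159) = -15.269027°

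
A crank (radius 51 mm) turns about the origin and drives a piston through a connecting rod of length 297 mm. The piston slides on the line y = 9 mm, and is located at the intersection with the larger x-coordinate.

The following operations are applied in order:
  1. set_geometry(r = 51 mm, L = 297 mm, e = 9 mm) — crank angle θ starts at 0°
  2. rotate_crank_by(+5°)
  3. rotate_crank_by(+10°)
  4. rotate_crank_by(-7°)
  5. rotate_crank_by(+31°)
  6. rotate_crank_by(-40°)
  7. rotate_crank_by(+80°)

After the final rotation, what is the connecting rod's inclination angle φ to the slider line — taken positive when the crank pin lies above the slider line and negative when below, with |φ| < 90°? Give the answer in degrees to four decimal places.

7.9471

set_geometry: r = 51 mm, L = 297 mm, e = 9 mm; θ ← 0°
rotate_crank_by(+5°): θ ← 0° +5° = 5°
rotate_crank_by(+10°): θ ← 5° +10° = 15°
rotate_crank_by(-7°): θ ← 15° -7° = 8°
rotate_crank_by(+31°): θ ← 8° +31° = 39°
rotate_crank_by(-40°): θ ← 39° -40° = -1°
rotate_crank_by(+80°): θ ← -1° +80° = 79°
crank pin P = (r cos θ, r sin θ) = (9.731259, 50.062986)
h = r sin θ − e = 50.062986 − 9 = 41.062986
sin φ = h / L = 41.062986 / 297 = 0.13825921
φ = arcsin(0.13825921) = 7.947127°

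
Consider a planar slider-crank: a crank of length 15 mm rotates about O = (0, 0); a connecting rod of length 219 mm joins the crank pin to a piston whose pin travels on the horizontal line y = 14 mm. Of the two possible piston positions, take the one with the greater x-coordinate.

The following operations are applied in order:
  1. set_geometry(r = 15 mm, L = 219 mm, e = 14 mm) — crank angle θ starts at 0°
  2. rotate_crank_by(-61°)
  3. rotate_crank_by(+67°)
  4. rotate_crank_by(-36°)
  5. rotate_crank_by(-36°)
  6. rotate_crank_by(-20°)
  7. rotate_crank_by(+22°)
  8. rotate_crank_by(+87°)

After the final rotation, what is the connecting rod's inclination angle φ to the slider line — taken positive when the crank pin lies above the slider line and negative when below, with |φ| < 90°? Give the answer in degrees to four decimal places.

set_geometry: r = 15 mm, L = 219 mm, e = 14 mm; θ ← 0°
rotate_crank_by(-61°): θ ← 0° -61° = -61°
rotate_crank_by(+67°): θ ← -61° +67° = 6°
rotate_crank_by(-36°): θ ← 6° -36° = -30°
rotate_crank_by(-36°): θ ← -30° -36° = -66°
rotate_crank_by(-20°): θ ← -66° -20° = -86°
rotate_crank_by(+22°): θ ← -86° +22° = -64°
rotate_crank_by(+87°): θ ← -64° +87° = 23°
crank pin P = (r cos θ, r sin θ) = (13.807573, 5.860967)
h = r sin θ − e = 5.860967 − 14 = -8.139033
sin φ = h / L = -8.139033 / 219 = -0.03716453
φ = arcsin(-0.03716453) = -2.129861°

-2.1299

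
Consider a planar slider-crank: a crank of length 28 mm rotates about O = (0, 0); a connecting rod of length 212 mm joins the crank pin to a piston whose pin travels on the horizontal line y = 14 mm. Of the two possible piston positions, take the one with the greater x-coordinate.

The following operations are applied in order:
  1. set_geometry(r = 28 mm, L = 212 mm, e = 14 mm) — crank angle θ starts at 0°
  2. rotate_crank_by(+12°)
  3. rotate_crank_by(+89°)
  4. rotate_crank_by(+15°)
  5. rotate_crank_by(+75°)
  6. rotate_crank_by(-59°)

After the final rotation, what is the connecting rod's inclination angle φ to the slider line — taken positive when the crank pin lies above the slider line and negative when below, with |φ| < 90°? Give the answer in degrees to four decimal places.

1.8403

set_geometry: r = 28 mm, L = 212 mm, e = 14 mm; θ ← 0°
rotate_crank_by(+12°): θ ← 0° +12° = 12°
rotate_crank_by(+89°): θ ← 12° +89° = 101°
rotate_crank_by(+15°): θ ← 101° +15° = 116°
rotate_crank_by(+75°): θ ← 116° +75° = 191°
rotate_crank_by(-59°): θ ← 191° -59° = 132°
crank pin P = (r cos θ, r sin θ) = (-18.735657, 20.808055)
h = r sin θ − e = 20.808055 − 14 = 6.808055
sin φ = h / L = 6.808055 / 212 = 0.03211347
φ = arcsin(0.03211347) = 1.840283°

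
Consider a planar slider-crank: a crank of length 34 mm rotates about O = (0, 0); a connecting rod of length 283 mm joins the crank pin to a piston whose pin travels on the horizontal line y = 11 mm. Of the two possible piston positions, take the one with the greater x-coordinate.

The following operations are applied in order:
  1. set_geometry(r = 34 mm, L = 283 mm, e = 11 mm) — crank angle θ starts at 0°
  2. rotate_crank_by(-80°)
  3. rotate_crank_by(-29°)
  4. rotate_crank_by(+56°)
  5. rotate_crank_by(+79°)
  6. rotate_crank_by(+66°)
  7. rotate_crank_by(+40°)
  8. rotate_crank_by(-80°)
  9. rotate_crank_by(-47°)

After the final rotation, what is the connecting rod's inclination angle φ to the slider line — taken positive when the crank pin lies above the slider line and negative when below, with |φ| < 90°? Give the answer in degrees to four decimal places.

set_geometry: r = 34 mm, L = 283 mm, e = 11 mm; θ ← 0°
rotate_crank_by(-80°): θ ← 0° -80° = -80°
rotate_crank_by(-29°): θ ← -80° -29° = -109°
rotate_crank_by(+56°): θ ← -109° +56° = -53°
rotate_crank_by(+79°): θ ← -53° +79° = 26°
rotate_crank_by(+66°): θ ← 26° +66° = 92°
rotate_crank_by(+40°): θ ← 92° +40° = 132°
rotate_crank_by(-80°): θ ← 132° -80° = 52°
rotate_crank_by(-47°): θ ← 52° -47° = 5°
crank pin P = (r cos θ, r sin θ) = (33.870620, 2.963295)
h = r sin θ − e = 2.963295 − 11 = -8.036705
sin φ = h / L = -8.036705 / 283 = -0.02839825
φ = arcsin(-0.02839825) = -1.627319°

-1.6273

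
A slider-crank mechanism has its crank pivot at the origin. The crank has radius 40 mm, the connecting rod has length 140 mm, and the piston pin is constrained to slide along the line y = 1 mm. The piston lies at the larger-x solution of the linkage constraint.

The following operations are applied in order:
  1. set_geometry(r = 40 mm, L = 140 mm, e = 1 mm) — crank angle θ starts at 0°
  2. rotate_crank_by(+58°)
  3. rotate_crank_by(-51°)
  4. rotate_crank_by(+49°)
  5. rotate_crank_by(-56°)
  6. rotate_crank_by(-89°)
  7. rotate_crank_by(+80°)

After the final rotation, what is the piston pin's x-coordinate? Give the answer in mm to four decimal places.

179.3193

set_geometry: r = 40 mm, L = 140 mm, e = 1 mm; θ ← 0°
rotate_crank_by(+58°): θ ← 0° +58° = 58°
rotate_crank_by(-51°): θ ← 58° -51° = 7°
rotate_crank_by(+49°): θ ← 7° +49° = 56°
rotate_crank_by(-56°): θ ← 56° -56° = 0°
rotate_crank_by(-89°): θ ← 0° -89° = -89°
rotate_crank_by(+80°): θ ← -89° +80° = -9°
crank pin P = (r cos θ, r sin θ) = (39.507534, -6.257379)
h = r sin θ − e = -6.257379 − 1 = -7.257379
x = r cos θ + √(L² − h²) = 39.507534 + √(19600.0 − 52.6695) = 39.507534 + 139.811768 = 179.319302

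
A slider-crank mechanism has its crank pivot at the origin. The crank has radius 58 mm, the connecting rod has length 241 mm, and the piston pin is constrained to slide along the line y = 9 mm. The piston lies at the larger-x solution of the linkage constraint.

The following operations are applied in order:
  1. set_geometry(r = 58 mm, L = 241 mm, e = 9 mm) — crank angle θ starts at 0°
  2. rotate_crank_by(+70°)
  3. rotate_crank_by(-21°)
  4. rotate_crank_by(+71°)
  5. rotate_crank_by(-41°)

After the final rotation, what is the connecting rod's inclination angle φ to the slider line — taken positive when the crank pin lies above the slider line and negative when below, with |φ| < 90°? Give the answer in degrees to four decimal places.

set_geometry: r = 58 mm, L = 241 mm, e = 9 mm; θ ← 0°
rotate_crank_by(+70°): θ ← 0° +70° = 70°
rotate_crank_by(-21°): θ ← 70° -21° = 49°
rotate_crank_by(+71°): θ ← 49° +71° = 120°
rotate_crank_by(-41°): θ ← 120° -41° = 79°
crank pin P = (r cos θ, r sin θ) = (11.066922, 56.934377)
h = r sin θ − e = 56.934377 − 9 = 47.934377
sin φ = h / L = 47.934377 / 241 = 0.19889783
φ = arcsin(0.19889783) = 11.472514°

11.4725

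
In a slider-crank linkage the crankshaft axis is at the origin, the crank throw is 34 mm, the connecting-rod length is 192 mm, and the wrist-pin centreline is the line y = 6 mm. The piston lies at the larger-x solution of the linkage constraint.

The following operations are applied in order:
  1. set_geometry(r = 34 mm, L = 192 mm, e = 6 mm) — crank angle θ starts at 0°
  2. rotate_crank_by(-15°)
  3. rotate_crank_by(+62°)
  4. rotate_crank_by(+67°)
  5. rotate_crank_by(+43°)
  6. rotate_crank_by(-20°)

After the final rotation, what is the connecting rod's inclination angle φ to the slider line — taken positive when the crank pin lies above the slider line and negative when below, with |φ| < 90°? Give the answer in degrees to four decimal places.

5.1360

set_geometry: r = 34 mm, L = 192 mm, e = 6 mm; θ ← 0°
rotate_crank_by(-15°): θ ← 0° -15° = -15°
rotate_crank_by(+62°): θ ← -15° +62° = 47°
rotate_crank_by(+67°): θ ← 47° +67° = 114°
rotate_crank_by(+43°): θ ← 114° +43° = 157°
rotate_crank_by(-20°): θ ← 157° -20° = 137°
crank pin P = (r cos θ, r sin θ) = (-24.866026, 23.187944)
h = r sin θ − e = 23.187944 − 6 = 17.187944
sin φ = h / L = 17.187944 / 192 = 0.08952054
φ = arcsin(0.08952054) = 5.136025°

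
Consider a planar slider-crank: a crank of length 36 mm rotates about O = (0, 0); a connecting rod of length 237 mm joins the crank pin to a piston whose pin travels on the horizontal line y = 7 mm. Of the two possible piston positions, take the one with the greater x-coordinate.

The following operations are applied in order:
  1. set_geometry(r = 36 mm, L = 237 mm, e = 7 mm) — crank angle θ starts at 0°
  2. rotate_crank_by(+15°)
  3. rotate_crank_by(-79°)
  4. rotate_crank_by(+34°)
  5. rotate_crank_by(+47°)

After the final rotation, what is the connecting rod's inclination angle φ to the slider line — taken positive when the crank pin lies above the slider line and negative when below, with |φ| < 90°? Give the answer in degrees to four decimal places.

set_geometry: r = 36 mm, L = 237 mm, e = 7 mm; θ ← 0°
rotate_crank_by(+15°): θ ← 0° +15° = 15°
rotate_crank_by(-79°): θ ← 15° -79° = -64°
rotate_crank_by(+34°): θ ← -64° +34° = -30°
rotate_crank_by(+47°): θ ← -30° +47° = 17°
crank pin P = (r cos θ, r sin θ) = (34.426971, 10.525381)
h = r sin θ − e = 10.525381 − 7 = 3.525381
sin φ = h / L = 3.525381 / 237 = 0.01487503
φ = arcsin(0.01487503) = 0.852308°

0.8523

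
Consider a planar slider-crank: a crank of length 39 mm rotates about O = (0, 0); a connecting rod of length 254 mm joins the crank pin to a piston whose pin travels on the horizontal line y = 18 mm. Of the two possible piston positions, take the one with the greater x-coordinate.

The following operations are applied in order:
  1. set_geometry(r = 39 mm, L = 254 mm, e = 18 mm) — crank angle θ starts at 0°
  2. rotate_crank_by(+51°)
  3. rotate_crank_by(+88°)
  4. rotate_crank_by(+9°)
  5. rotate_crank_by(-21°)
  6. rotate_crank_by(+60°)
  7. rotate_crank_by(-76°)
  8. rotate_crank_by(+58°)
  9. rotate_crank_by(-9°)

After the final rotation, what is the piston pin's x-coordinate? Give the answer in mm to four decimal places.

set_geometry: r = 39 mm, L = 254 mm, e = 18 mm; θ ← 0°
rotate_crank_by(+51°): θ ← 0° +51° = 51°
rotate_crank_by(+88°): θ ← 51° +88° = 139°
rotate_crank_by(+9°): θ ← 139° +9° = 148°
rotate_crank_by(-21°): θ ← 148° -21° = 127°
rotate_crank_by(+60°): θ ← 127° +60° = 187°
rotate_crank_by(-76°): θ ← 187° -76° = 111°
rotate_crank_by(+58°): θ ← 111° +58° = 169°
rotate_crank_by(-9°): θ ← 169° -9° = 160°
crank pin P = (r cos θ, r sin θ) = (-36.648012, 13.338786)
h = r sin θ − e = 13.338786 − 18 = -4.661214
x = r cos θ + √(L² − h²) = -36.648012 + √(64516.0 − 21.7269) = -36.648012 + 253.957227 = 217.309215

217.3092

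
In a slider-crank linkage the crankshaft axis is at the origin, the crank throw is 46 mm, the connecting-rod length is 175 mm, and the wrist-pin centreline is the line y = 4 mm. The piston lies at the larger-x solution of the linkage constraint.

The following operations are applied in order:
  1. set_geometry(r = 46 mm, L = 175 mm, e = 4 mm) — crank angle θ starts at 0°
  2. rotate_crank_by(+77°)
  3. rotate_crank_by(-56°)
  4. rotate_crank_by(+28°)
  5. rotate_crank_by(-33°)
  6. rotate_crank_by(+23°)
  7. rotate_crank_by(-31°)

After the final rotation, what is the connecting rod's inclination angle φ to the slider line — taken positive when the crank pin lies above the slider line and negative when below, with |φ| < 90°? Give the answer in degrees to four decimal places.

set_geometry: r = 46 mm, L = 175 mm, e = 4 mm; θ ← 0°
rotate_crank_by(+77°): θ ← 0° +77° = 77°
rotate_crank_by(-56°): θ ← 77° -56° = 21°
rotate_crank_by(+28°): θ ← 21° +28° = 49°
rotate_crank_by(-33°): θ ← 49° -33° = 16°
rotate_crank_by(+23°): θ ← 16° +23° = 39°
rotate_crank_by(-31°): θ ← 39° -31° = 8°
crank pin P = (r cos θ, r sin θ) = (45.552331, 6.401963)
h = r sin θ − e = 6.401963 − 4 = 2.401963
sin φ = h / L = 2.401963 / 175 = 0.01372550
φ = arcsin(0.01372550) = 0.786438°

0.7864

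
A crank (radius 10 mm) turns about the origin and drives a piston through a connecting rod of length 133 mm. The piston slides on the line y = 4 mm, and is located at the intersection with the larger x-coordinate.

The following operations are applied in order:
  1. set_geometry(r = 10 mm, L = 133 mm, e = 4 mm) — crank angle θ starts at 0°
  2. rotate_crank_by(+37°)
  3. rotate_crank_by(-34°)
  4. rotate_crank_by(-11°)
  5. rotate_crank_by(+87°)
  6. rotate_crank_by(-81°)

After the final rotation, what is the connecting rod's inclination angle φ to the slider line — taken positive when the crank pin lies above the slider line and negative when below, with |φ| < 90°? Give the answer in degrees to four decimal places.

-1.8739

set_geometry: r = 10 mm, L = 133 mm, e = 4 mm; θ ← 0°
rotate_crank_by(+37°): θ ← 0° +37° = 37°
rotate_crank_by(-34°): θ ← 37° -34° = 3°
rotate_crank_by(-11°): θ ← 3° -11° = -8°
rotate_crank_by(+87°): θ ← -8° +87° = 79°
rotate_crank_by(-81°): θ ← 79° -81° = -2°
crank pin P = (r cos θ, r sin θ) = (9.993908, -0.348995)
h = r sin θ − e = -0.348995 − 4 = -4.348995
sin φ = h / L = -4.348995 / 133 = -0.03269921
φ = arcsin(-0.03269921) = -1.873861°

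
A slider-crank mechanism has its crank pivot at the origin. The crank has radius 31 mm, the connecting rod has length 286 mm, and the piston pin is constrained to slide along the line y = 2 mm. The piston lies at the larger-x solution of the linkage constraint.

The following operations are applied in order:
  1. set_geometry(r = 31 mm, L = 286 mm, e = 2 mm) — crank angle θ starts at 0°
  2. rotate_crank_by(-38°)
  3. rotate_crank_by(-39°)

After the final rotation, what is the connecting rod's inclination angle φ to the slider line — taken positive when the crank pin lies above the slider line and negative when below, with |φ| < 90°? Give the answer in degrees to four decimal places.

-6.4656

set_geometry: r = 31 mm, L = 286 mm, e = 2 mm; θ ← 0°
rotate_crank_by(-38°): θ ← 0° -38° = -38°
rotate_crank_by(-39°): θ ← -38° -39° = -77°
crank pin P = (r cos θ, r sin θ) = (6.973483, -30.205472)
h = r sin θ − e = -30.205472 − 2 = -32.205472
sin φ = h / L = -32.205472 / 286 = -0.11260655
φ = arcsin(-0.11260655) = -6.465593°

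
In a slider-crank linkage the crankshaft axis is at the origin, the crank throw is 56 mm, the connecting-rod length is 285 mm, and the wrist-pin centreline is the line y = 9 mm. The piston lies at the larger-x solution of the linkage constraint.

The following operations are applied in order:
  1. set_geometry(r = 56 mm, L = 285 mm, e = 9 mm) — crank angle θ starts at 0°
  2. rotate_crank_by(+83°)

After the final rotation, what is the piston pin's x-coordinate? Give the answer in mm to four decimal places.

set_geometry: r = 56 mm, L = 285 mm, e = 9 mm; θ ← 0°
rotate_crank_by(+83°): θ ← 0° +83° = 83°
crank pin P = (r cos θ, r sin θ) = (6.824683, 55.582584)
h = r sin θ − e = 55.582584 − 9 = 46.582584
x = r cos θ + √(L² − h²) = 6.824683 + √(81225.0 − 2169.9372) = 6.824683 + 281.167322 = 287.992005

287.9920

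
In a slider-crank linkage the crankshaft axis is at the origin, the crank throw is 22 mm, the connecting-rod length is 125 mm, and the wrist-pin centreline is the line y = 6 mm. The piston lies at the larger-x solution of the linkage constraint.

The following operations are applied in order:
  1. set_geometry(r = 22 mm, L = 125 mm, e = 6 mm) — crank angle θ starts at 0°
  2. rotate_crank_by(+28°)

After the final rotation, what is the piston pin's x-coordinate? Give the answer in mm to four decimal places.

set_geometry: r = 22 mm, L = 125 mm, e = 6 mm; θ ← 0°
rotate_crank_by(+28°): θ ← 0° +28° = 28°
crank pin P = (r cos θ, r sin θ) = (19.424847, 10.328374)
h = r sin θ − e = 10.328374 − 6 = 4.328374
x = r cos θ + √(L² − h²) = 19.424847 + √(15625.0 − 18.7348) = 19.424847 + 124.925038 = 144.349885

144.3499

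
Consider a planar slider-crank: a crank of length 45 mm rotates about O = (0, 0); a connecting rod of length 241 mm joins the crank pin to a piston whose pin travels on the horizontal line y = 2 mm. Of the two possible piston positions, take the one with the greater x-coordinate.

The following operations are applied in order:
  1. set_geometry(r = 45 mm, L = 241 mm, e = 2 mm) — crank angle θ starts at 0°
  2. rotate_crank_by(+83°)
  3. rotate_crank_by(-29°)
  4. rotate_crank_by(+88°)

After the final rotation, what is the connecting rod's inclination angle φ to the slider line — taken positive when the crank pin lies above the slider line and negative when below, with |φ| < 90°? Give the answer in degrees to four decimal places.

set_geometry: r = 45 mm, L = 241 mm, e = 2 mm; θ ← 0°
rotate_crank_by(+83°): θ ← 0° +83° = 83°
rotate_crank_by(-29°): θ ← 83° -29° = 54°
rotate_crank_by(+88°): θ ← 54° +88° = 142°
crank pin P = (r cos θ, r sin θ) = (-35.460484, 27.704766)
h = r sin θ − e = 27.704766 − 2 = 25.704766
sin φ = h / L = 25.704766 / 241 = 0.10665878
φ = arcsin(0.10665878) = 6.122744°

6.1227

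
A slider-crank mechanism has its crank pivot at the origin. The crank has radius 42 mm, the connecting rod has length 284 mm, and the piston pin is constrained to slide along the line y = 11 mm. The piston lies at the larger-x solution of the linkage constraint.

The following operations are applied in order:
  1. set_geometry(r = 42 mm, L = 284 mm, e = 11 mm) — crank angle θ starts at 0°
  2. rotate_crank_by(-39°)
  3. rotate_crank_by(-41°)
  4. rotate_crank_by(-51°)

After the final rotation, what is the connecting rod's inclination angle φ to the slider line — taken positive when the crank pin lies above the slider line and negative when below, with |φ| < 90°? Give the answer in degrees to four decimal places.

-8.6469

set_geometry: r = 42 mm, L = 284 mm, e = 11 mm; θ ← 0°
rotate_crank_by(-39°): θ ← 0° -39° = -39°
rotate_crank_by(-41°): θ ← -39° -41° = -80°
rotate_crank_by(-51°): θ ← -80° -51° = -131°
crank pin P = (r cos θ, r sin θ) = (-27.554479, -31.697802)
h = r sin θ − e = -31.697802 − 11 = -42.697802
sin φ = h / L = -42.697802 / 284 = -0.15034437
φ = arcsin(-0.15034437) = -8.646884°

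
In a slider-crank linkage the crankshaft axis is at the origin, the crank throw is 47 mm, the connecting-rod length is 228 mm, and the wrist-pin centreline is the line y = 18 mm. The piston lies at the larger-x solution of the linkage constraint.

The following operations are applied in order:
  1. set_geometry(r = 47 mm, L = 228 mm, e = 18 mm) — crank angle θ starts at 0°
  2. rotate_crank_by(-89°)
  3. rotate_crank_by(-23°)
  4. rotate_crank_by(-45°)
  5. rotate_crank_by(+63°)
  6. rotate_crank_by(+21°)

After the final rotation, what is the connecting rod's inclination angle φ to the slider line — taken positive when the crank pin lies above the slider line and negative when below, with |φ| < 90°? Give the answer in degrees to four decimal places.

set_geometry: r = 47 mm, L = 228 mm, e = 18 mm; θ ← 0°
rotate_crank_by(-89°): θ ← 0° -89° = -89°
rotate_crank_by(-23°): θ ← -89° -23° = -112°
rotate_crank_by(-45°): θ ← -112° -45° = -157°
rotate_crank_by(+63°): θ ← -157° +63° = -94°
rotate_crank_by(+21°): θ ← -94° +21° = -73°
crank pin P = (r cos θ, r sin θ) = (13.741470, -44.946324)
h = r sin θ − e = -44.946324 − 18 = -62.946324
sin φ = h / L = -62.946324 / 228 = -0.27608037
φ = arcsin(-0.27608037) = -16.026407°

-16.0264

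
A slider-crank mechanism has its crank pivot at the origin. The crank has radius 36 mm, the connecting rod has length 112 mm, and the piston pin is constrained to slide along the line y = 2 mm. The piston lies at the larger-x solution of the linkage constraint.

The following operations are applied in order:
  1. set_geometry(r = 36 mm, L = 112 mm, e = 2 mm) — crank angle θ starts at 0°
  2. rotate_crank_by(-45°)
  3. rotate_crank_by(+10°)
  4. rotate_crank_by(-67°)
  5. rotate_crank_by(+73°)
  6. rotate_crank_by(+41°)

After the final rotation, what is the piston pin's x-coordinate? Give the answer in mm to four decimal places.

set_geometry: r = 36 mm, L = 112 mm, e = 2 mm; θ ← 0°
rotate_crank_by(-45°): θ ← 0° -45° = -45°
rotate_crank_by(+10°): θ ← -45° +10° = -35°
rotate_crank_by(-67°): θ ← -35° -67° = -102°
rotate_crank_by(+73°): θ ← -102° +73° = -29°
rotate_crank_by(+41°): θ ← -29° +41° = 12°
crank pin P = (r cos θ, r sin θ) = (35.213314, 7.484821)
h = r sin θ − e = 7.484821 − 2 = 5.484821
x = r cos θ + √(L² − h²) = 35.213314 + √(12544.0 − 30.0833) = 35.213314 + 111.865619 = 147.078933

147.0789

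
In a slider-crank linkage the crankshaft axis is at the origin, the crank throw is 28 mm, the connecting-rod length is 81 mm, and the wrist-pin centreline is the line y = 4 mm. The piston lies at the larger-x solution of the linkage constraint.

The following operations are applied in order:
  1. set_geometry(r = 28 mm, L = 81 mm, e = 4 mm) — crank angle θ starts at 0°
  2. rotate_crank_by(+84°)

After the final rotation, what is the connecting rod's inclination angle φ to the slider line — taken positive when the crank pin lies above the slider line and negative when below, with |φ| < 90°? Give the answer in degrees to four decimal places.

17.1217

set_geometry: r = 28 mm, L = 81 mm, e = 4 mm; θ ← 0°
rotate_crank_by(+84°): θ ← 0° +84° = 84°
crank pin P = (r cos θ, r sin θ) = (2.926797, 27.846613)
h = r sin θ − e = 27.846613 − 4 = 23.846613
sin φ = h / L = 23.846613 / 81 = 0.29440263
φ = arcsin(0.29440263) = 17.121720°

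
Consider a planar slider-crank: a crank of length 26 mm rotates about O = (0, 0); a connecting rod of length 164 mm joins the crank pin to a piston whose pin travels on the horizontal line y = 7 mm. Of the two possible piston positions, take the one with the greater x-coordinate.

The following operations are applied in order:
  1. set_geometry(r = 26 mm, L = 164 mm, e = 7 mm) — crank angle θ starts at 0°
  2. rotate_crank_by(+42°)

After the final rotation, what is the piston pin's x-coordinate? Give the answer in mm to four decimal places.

set_geometry: r = 26 mm, L = 164 mm, e = 7 mm; θ ← 0°
rotate_crank_by(+42°): θ ← 0° +42° = 42°
crank pin P = (r cos θ, r sin θ) = (19.321765, 17.397396)
h = r sin θ − e = 17.397396 − 7 = 10.397396
x = r cos θ + √(L² − h²) = 19.321765 + √(26896.0 − 108.1058) = 19.321765 + 163.670077 = 182.991843

182.9918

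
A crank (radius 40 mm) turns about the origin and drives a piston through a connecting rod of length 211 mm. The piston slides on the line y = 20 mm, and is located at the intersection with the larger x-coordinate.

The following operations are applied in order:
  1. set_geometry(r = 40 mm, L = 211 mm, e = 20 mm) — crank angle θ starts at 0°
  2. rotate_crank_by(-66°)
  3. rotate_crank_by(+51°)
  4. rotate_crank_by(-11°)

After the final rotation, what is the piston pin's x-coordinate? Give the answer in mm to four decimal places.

243.5864

set_geometry: r = 40 mm, L = 211 mm, e = 20 mm; θ ← 0°
rotate_crank_by(-66°): θ ← 0° -66° = -66°
rotate_crank_by(+51°): θ ← -66° +51° = -15°
rotate_crank_by(-11°): θ ← -15° -11° = -26°
crank pin P = (r cos θ, r sin θ) = (35.951762, -17.534846)
h = r sin θ − e = -17.534846 − 20 = -37.534846
x = r cos θ + √(L² − h²) = 35.951762 + √(44521.0 − 1408.8647) = 35.951762 + 207.634620 = 243.586382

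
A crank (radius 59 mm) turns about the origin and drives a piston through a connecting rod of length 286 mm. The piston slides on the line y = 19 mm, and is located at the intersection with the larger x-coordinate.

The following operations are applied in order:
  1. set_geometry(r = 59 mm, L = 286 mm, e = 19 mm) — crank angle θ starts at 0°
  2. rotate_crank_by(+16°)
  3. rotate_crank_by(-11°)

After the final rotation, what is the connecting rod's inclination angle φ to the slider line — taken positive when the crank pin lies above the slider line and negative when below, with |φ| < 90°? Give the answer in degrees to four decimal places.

-2.7773

set_geometry: r = 59 mm, L = 286 mm, e = 19 mm; θ ← 0°
rotate_crank_by(+16°): θ ← 0° +16° = 16°
rotate_crank_by(-11°): θ ← 16° -11° = 5°
crank pin P = (r cos θ, r sin θ) = (58.775487, 5.142189)
h = r sin θ − e = 5.142189 − 19 = -13.857811
sin φ = h / L = -13.857811 / 286 = -0.04845389
φ = arcsin(-0.04845389) = -2.777291°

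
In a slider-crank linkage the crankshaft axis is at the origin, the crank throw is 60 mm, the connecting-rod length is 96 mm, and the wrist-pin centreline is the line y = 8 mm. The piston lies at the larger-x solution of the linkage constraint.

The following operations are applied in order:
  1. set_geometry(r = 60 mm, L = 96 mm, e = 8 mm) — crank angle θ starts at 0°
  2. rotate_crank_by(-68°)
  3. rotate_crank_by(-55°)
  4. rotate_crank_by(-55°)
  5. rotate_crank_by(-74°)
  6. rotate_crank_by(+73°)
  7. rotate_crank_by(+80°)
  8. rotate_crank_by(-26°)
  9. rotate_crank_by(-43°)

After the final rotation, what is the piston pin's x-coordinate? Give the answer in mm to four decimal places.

35.1023

set_geometry: r = 60 mm, L = 96 mm, e = 8 mm; θ ← 0°
rotate_crank_by(-68°): θ ← 0° -68° = -68°
rotate_crank_by(-55°): θ ← -68° -55° = -123°
rotate_crank_by(-55°): θ ← -123° -55° = -178°
rotate_crank_by(-74°): θ ← -178° -74° = -252°
rotate_crank_by(+73°): θ ← -252° +73° = -179°
rotate_crank_by(+80°): θ ← -179° +80° = -99°
rotate_crank_by(-26°): θ ← -99° -26° = -125°
rotate_crank_by(-43°): θ ← -125° -43° = -168°
crank pin P = (r cos θ, r sin θ) = (-58.688856, -12.474701)
h = r sin θ − e = -12.474701 − 8 = -20.474701
x = r cos θ + √(L² − h²) = -58.688856 + √(9216.0 − 419.2134) = -58.688856 + 93.791186 = 35.102330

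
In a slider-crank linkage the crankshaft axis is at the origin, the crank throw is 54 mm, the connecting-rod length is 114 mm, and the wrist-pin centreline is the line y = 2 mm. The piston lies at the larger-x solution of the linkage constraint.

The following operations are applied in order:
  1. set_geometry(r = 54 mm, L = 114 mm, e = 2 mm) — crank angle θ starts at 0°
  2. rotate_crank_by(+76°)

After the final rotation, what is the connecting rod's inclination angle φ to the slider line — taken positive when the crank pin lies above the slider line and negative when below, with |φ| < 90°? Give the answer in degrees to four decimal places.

set_geometry: r = 54 mm, L = 114 mm, e = 2 mm; θ ← 0°
rotate_crank_by(+76°): θ ← 0° +76° = 76°
crank pin P = (r cos θ, r sin θ) = (13.063782, 52.395969)
h = r sin θ − e = 52.395969 − 2 = 50.395969
sin φ = h / L = 50.395969 / 114 = 0.44206991
φ = arcsin(0.44206991) = 26.236024°

26.2360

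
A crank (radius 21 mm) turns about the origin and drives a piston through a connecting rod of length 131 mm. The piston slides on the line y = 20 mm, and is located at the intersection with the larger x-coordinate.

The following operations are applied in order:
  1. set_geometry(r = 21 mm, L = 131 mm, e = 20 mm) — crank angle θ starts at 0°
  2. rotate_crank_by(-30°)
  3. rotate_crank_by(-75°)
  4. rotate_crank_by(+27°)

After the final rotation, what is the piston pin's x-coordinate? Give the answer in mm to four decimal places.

128.9351

set_geometry: r = 21 mm, L = 131 mm, e = 20 mm; θ ← 0°
rotate_crank_by(-30°): θ ← 0° -30° = -30°
rotate_crank_by(-75°): θ ← -30° -75° = -105°
rotate_crank_by(+27°): θ ← -105° +27° = -78°
crank pin P = (r cos θ, r sin θ) = (4.366146, -20.541100)
h = r sin θ − e = -20.541100 − 20 = -40.541100
x = r cos θ + √(L² − h²) = 4.366146 + √(17161.0 − 1643.5808) = 4.366146 + 124.568934 = 128.935079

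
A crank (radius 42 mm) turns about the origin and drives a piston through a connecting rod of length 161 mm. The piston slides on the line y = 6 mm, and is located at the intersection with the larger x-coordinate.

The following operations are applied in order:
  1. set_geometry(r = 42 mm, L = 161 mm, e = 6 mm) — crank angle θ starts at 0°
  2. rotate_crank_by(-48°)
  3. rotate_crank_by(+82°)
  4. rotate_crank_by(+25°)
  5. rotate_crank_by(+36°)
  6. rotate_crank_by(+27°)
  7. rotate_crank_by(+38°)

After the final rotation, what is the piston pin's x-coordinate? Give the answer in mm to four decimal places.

set_geometry: r = 42 mm, L = 161 mm, e = 6 mm; θ ← 0°
rotate_crank_by(-48°): θ ← 0° -48° = -48°
rotate_crank_by(+82°): θ ← -48° +82° = 34°
rotate_crank_by(+25°): θ ← 34° +25° = 59°
rotate_crank_by(+36°): θ ← 59° +36° = 95°
rotate_crank_by(+27°): θ ← 95° +27° = 122°
rotate_crank_by(+38°): θ ← 122° +38° = 160°
crank pin P = (r cos θ, r sin θ) = (-39.467090, 14.364846)
h = r sin θ − e = 14.364846 − 6 = 8.364846
x = r cos θ + √(L² − h²) = -39.467090 + √(25921.0 − 69.9706) = -39.467090 + 160.782553 = 121.315463

121.3155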